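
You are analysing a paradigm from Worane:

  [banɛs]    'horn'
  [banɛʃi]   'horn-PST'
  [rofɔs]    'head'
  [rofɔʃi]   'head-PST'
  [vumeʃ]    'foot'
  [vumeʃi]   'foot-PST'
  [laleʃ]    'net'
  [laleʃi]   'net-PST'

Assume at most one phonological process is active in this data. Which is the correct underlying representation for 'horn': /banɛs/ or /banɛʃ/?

/banɛs/

The root 'horn' surfaces as [banɛs] and [banɛʃi], with a stem-final [s] ~ [ʃ] alternation.
The stem 'net' ([laleʃ], [laleʃi]) shows [ʃ] unchanged in both environments, so [ʃ] cannot be basic with [s] derived in isolation.
Therefore /s/ is basic and [ʃ] is derived by palatalization before a front vowel (/s/ becomes palato-alveolar [ʃ] before a front vowel).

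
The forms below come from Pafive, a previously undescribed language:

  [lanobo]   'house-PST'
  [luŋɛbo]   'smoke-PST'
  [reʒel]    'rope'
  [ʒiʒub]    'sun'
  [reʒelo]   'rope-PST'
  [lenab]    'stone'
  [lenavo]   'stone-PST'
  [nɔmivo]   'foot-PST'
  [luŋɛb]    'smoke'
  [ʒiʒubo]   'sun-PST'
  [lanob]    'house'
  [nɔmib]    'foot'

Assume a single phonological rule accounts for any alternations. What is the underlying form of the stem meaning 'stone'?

The root 'stone' surfaces as [lenavo] and [lenab], with a stem-final [v] ~ [b] alternation.
The stem 'smoke' ([luŋɛbo], [luŋɛb]) shows [b] unchanged in both environments, so [b] cannot be basic with [v] derived before the PST suffix.
So /v/ is underlying, and a rule of word-final hardening — voiced fricatives become stops word-finally — gives [b].

/lenav/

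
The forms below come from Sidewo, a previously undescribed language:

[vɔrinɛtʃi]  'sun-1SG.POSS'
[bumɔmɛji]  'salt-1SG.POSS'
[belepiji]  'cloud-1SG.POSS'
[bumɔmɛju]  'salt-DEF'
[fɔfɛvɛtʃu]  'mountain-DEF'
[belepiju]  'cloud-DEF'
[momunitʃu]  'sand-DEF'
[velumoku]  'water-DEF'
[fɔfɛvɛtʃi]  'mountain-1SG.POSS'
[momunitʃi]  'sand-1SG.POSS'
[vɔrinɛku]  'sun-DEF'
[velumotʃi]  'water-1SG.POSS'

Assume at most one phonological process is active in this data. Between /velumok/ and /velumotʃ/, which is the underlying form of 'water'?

The stem for 'water' ends in [k] in [velumoku] but [tʃ] in [velumotʃi].
Compare 'mountain', with invariant [tʃ] in [fɔfɛvɛtʃu] and [fɔfɛvɛtʃi]: an analysis with underlying /tʃ/ and a rule producing [k] before the DEF suffix would wrongly predict alternation here too.
So /k/ is underlying, and a rule of palatalization before a front vowel — /k/ becomes palato-alveolar [tʃ] before a front vowel — gives [tʃ].

/velumok/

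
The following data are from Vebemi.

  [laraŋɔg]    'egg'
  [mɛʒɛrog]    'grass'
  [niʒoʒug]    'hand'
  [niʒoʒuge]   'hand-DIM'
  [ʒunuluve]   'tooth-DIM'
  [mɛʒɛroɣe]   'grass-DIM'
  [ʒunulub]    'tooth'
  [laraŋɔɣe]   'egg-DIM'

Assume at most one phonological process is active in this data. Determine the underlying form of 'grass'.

'grass' shows [g] ~ [ɣ] at the end of the stem ([mɛʒɛrog] vs [mɛʒɛroɣe]).
If /g/ were underlying and a rule turned it into [ɣ] before the DIM suffix, 'hand' would also alternate; but it has [g] in both [niʒoʒug] and [niʒoʒuge].
So /ɣ/ is underlying, and a rule of word-final hardening — voiced fricatives become stops word-finally — gives [g].

/mɛʒɛroɣ/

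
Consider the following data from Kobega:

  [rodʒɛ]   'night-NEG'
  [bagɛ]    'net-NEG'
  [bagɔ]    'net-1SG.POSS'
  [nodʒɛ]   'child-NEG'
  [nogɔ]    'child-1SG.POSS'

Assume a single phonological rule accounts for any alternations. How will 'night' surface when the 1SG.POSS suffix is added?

[rogɔ]

In [nodʒɛ] and [nogɔ] the final segment of 'child' alternates: [dʒ] ~ [g].
The stem 'net' ([bagɛ], [bagɔ]) shows [g] unchanged in both environments, so [g] cannot be basic with [dʒ] derived before the NEG suffix.
Therefore /dʒ/ is basic and [g] is derived by depalatalization (palato-alveolar /dʒ/ becomes [g] when no front vowel follows).
The one attested form of 'night', [rodʒɛ], shows underlying /rodʒ/. Applying the same rule when no front vowel follows gives [rogɔ].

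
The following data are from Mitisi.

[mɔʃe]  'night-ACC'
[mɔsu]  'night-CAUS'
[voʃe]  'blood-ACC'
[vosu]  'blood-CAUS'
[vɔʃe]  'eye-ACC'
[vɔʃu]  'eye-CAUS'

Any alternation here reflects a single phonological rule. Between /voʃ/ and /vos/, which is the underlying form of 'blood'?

/vos/

The root 'blood' surfaces as [voʃe] and [vosu], with a stem-final [ʃ] ~ [s] alternation.
If /ʃ/ were underlying and a rule turned it into [s] before the CAUS suffix, 'eye' would also alternate; but it has [ʃ] in both [vɔʃe] and [vɔʃu].
The alternation reflects palatalization before a front vowel: /s/ becomes palato-alveolar [ʃ] before a front vowel. /s/ is underlying.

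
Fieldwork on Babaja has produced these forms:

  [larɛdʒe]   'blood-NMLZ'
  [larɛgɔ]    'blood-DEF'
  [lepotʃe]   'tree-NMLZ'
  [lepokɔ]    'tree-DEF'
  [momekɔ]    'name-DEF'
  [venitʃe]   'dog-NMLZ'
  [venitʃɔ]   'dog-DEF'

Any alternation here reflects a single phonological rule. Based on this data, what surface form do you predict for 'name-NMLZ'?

[mometʃe]

'tree' shows [tʃ] ~ [k] at the end of the stem ([lepotʃe] vs [lepokɔ]).
Compare 'dog', with invariant [tʃ] in [venitʃe] and [venitʃɔ]: an analysis with underlying /tʃ/ and a rule producing [k] before the DEF suffix would wrongly predict alternation here too.
So /k/ is underlying, and a rule of palatalization before a front vowel — /k/ and /g/ become palato-alveolar [tʃ] and [dʒ] before a front vowel — gives [tʃ].
From [momekɔ] the stem 'name' is /momek/; before a front vowel this yields [mometʃe].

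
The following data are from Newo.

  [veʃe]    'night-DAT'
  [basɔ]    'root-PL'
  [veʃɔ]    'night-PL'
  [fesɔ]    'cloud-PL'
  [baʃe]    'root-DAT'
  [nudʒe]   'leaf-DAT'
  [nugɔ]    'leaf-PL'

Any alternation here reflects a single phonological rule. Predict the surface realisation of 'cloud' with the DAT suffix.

The root 'root' surfaces as [baʃe] and [basɔ], with a stem-final [ʃ] ~ [s] alternation.
If /ʃ/ were underlying and a rule turned it into [s] before the PL suffix, 'night' would also alternate; but it has [ʃ] in both [veʃe] and [veʃɔ].
The alternation reflects palatalization before a front vowel: /g/ and /s/ become palato-alveolar [dʒ] and [ʃ] before a front vowel. /s/ is underlying.
The one attested form of 'cloud', [fesɔ], shows underlying /fes/. Applying the same rule before a front vowel gives [feʃe].

[feʃe]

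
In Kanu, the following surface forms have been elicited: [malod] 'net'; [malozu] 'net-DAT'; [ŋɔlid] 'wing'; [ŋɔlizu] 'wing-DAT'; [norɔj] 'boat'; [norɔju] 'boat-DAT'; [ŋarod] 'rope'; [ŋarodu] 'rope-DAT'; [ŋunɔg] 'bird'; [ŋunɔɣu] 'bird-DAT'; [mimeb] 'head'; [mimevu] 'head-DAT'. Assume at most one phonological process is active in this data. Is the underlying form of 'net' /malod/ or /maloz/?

/maloz/

In [malod] and [malozu] the final segment of 'net' alternates: [d] ~ [z].
If /d/ were underlying and a rule turned it into [z] before the DAT suffix, 'rope' would also alternate; but it has [d] in both [ŋarod] and [ŋarodu].
Therefore /z/ is basic and [d] is derived by word-final hardening (voiced fricatives become stops word-finally).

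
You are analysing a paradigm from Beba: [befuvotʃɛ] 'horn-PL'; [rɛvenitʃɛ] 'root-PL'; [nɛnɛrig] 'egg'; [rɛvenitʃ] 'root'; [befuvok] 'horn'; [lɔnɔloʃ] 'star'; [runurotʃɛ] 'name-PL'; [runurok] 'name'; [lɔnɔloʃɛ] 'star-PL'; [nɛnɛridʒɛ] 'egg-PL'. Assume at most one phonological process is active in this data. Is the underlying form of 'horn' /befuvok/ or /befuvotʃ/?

/befuvok/

The stem for 'horn' ends in [k] in [befuvok] but [tʃ] in [befuvotʃɛ].
The stem 'root' ([rɛvenitʃ], [rɛvenitʃɛ]) shows [tʃ] unchanged in both environments, so [tʃ] cannot be basic with [k] derived in isolation.
Therefore /k/ is basic and [tʃ] is derived by palatalization before a front vowel (/k/ and /g/ become palato-alveolar [tʃ] and [dʒ] before a front vowel).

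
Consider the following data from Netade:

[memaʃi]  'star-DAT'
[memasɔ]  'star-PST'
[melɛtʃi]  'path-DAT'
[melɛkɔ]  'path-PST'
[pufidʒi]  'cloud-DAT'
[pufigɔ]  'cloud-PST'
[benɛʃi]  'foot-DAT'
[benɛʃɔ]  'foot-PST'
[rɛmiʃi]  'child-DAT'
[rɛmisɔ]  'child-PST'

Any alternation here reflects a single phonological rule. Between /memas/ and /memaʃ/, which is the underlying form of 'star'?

/memas/

The stem for 'star' ends in [ʃ] in [memaʃi] but [s] in [memasɔ].
If /ʃ/ were underlying and a rule turned it into [s] before the PST suffix, 'foot' would also alternate; but it has [ʃ] in both [benɛʃi] and [benɛʃɔ].
Therefore /s/ is basic and [ʃ] is derived by palatalization before a front vowel (/k/, /g/ and /s/ become palato-alveolar [tʃ], [dʒ] and [ʃ] before a front vowel).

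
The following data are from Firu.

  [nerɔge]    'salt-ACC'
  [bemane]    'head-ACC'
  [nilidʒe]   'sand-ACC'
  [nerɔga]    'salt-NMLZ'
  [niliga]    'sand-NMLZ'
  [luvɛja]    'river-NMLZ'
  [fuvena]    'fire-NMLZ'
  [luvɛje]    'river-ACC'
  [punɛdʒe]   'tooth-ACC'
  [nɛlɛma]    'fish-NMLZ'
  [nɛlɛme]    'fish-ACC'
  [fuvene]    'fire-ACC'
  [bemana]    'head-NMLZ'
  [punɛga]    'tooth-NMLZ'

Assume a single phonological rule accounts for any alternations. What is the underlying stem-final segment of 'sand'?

/dʒ/

In [nilidʒe] and [niliga] the final segment of 'sand' alternates: [dʒ] ~ [g].
If /g/ were underlying and a rule turned it into [dʒ] before the ACC suffix, 'salt' would also alternate; but it has [g] in both [nerɔge] and [nerɔga].
The alternation reflects depalatalization: palato-alveolar /dʒ/ becomes [g] when no front vowel follows. /dʒ/ is underlying.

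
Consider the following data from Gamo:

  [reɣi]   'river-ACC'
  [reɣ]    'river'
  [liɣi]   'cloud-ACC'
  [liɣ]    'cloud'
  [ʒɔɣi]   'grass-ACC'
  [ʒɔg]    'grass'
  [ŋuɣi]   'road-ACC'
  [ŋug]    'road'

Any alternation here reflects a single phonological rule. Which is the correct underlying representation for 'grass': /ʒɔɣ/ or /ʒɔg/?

The root 'grass' surfaces as [ʒɔɣi] and [ʒɔg], with a stem-final [ɣ] ~ [g] alternation.
But 'cloud' keeps [ɣ] in both environments ([liɣi], [liɣ]), so there is no rule changing /ɣ/ to [g] in isolation.
The underlying segment must be /g/; voiced stops become fricatives between vowels, yielding [ɣ] there.

/ʒɔg/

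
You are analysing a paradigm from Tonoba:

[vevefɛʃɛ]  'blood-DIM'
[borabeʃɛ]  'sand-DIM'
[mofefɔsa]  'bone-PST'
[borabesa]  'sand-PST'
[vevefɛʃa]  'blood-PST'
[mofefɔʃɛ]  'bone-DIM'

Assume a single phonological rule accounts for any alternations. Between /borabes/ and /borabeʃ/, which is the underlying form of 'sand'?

'sand' shows [ʃ] ~ [s] at the end of the stem ([borabeʃɛ] vs [borabesa]).
Compare 'blood', with invariant [ʃ] in [vevefɛʃɛ] and [vevefɛʃa]: an analysis with underlying /ʃ/ and a rule producing [s] before the PST suffix would wrongly predict alternation here too.
Therefore /s/ is basic and [ʃ] is derived by palatalization before a front vowel (/s/ becomes palato-alveolar [ʃ] before a front vowel).

/borabes/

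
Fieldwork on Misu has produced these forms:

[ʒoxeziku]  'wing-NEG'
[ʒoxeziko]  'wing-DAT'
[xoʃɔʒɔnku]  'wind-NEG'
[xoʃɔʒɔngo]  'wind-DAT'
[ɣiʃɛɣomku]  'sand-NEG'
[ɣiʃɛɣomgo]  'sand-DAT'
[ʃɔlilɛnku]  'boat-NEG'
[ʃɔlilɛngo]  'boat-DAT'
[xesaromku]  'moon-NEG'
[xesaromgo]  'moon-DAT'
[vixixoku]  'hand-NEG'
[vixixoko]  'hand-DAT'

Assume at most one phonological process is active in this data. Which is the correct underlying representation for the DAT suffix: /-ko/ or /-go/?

The DAT suffix surfaces as [-go] and [-ko], depending on the final segment of the stem.
By contrast the NEG suffix keeps its initial [k] throughout — that segment must be underlying.
The DAT suffix is therefore /-go/ underlyingly, with post-vocalic devoicing: voiced stops become voiceless after a vowel.

/-go/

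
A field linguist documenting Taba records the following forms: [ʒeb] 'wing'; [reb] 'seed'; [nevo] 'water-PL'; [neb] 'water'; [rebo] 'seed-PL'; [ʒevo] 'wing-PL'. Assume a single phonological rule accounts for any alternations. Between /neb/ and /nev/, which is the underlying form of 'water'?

/nev/

'water' shows [b] ~ [v] at the end of the stem ([neb] vs [nevo]).
If /b/ were underlying and a rule turned it into [v] before the PL suffix, 'seed' would also alternate; but it has [b] in both [reb] and [rebo].
The alternation reflects word-final hardening: voiced fricatives become stops word-finally. /v/ is underlying.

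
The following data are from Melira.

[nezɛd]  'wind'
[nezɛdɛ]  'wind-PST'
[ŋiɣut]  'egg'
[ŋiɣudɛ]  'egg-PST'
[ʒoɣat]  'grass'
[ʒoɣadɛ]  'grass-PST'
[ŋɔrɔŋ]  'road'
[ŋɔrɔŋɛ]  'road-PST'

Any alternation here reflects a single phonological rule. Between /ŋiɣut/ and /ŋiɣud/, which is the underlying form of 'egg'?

/ŋiɣut/

'egg' shows [t] ~ [d] at the end of the stem ([ŋiɣut] vs [ŋiɣudɛ]).
Compare 'wind', with invariant [d] in [nezɛd] and [nezɛdɛ]: an analysis with underlying /d/ and a rule producing [t] in isolation would wrongly predict alternation here too.
So /t/ is underlying, and a rule of intervocalic voicing — voiceless stops become voiced between vowels — gives [d].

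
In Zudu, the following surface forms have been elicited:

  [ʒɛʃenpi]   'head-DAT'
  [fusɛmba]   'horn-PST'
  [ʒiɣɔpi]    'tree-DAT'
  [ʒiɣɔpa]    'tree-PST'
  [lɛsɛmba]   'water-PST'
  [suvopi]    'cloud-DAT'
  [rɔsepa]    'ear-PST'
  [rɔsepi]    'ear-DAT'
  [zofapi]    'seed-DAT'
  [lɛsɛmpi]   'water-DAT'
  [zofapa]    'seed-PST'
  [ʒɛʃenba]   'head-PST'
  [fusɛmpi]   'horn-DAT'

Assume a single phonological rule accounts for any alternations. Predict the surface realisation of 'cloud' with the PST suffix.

The PST morpheme has two allomorphs, [-ba] and [-pa].
The DAT suffix, which begins with [p], is invariant after every stem; so [p] is not altered by any rule here.
The PST suffix is therefore /-ba/ underlyingly, with post-vocalic devoicing: voiced stops become voiceless after a vowel.
After 'cloud', which ends in a vowel, the suffix surfaces as [-pa], giving [suvopa].

[suvopa]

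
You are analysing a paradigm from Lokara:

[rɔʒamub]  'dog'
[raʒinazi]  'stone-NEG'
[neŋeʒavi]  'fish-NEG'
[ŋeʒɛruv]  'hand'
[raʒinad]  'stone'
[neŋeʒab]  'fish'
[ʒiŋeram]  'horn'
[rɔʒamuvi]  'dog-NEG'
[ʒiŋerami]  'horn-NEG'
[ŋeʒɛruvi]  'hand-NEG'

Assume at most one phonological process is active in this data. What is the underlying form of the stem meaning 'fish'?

The stem for 'fish' ends in [v] in [neŋeʒavi] but [b] in [neŋeʒab].
But 'hand' keeps [v] in both environments ([ŋeʒɛruvi], [ŋeʒɛruv]), so there is no rule changing /v/ to [b] in isolation.
The alternation reflects intervocalic spirantization: voiced stops become fricatives between vowels. /b/ is underlying.

/neŋeʒab/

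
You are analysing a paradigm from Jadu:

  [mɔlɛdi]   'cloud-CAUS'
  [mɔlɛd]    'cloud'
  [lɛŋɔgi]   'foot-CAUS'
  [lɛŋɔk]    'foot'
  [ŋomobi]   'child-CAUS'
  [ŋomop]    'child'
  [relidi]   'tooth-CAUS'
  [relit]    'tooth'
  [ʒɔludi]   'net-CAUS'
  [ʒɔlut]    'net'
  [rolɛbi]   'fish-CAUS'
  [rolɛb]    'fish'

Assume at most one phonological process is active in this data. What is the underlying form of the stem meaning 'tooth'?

'tooth' shows [d] ~ [t] at the end of the stem ([relidi] vs [relit]).
If /d/ were underlying and a rule turned it into [t] in isolation, 'cloud' would also alternate; but it has [d] in both [mɔlɛdi] and [mɔlɛd].
Therefore /t/ is basic and [d] is derived by intervocalic voicing (voiceless stops become voiced between vowels).
The underlying form of 'tooth' is therefore /relit/.

/relit/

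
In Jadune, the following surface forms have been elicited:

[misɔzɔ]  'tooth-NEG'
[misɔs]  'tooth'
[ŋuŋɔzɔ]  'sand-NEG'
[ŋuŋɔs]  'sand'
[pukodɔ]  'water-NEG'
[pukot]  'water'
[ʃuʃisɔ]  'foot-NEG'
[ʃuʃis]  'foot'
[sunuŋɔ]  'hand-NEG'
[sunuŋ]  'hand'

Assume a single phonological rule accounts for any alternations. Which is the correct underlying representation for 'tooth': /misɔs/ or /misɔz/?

'tooth' shows [z] ~ [s] at the end of the stem ([misɔzɔ] vs [misɔs]).
If /s/ were underlying and a rule turned it into [z] before the NEG suffix, 'foot' would also alternate; but it has [s] in both [ʃuʃisɔ] and [ʃuʃis].
So /z/ is underlying, and a rule of word-final obstruent devoicing — voiced obstruents become voiceless word-finally — gives [s].

/misɔz/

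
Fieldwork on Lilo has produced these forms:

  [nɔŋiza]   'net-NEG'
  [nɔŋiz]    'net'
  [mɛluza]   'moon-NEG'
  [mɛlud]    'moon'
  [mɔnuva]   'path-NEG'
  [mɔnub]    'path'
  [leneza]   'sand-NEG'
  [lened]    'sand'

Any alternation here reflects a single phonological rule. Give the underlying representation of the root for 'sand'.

In [leneza] and [lened] the final segment of 'sand' alternates: [z] ~ [d].
But 'net' keeps [z] in both environments ([nɔŋiza], [nɔŋiz]), so there is no rule changing /z/ to [d] in isolation.
So /d/ is underlying, and a rule of intervocalic spirantization — voiced stops become fricatives between vowels — gives [z].

/lened/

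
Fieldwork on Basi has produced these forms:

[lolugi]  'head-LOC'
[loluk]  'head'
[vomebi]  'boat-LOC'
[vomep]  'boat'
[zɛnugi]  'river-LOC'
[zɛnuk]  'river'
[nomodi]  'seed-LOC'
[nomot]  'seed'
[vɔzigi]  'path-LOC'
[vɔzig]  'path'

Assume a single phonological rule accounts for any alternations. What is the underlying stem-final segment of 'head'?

'head' shows [g] ~ [k] at the end of the stem ([lolugi] vs [loluk]).
But 'path' keeps [g] in both environments ([vɔzigi], [vɔzig]), so there is no rule changing /g/ to [k] in isolation.
So /k/ is underlying, and a rule of intervocalic voicing — voiceless stops become voiced between vowels — gives [g].

/k/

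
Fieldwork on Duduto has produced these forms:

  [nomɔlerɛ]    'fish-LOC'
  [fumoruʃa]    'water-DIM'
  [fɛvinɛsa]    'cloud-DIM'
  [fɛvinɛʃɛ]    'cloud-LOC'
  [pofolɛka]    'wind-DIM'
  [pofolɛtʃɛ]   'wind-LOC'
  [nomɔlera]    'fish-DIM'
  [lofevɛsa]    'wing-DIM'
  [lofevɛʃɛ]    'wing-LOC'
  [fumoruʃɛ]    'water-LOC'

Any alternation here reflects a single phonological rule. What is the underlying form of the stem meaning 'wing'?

/lofevɛs/

The root 'wing' surfaces as [lofevɛʃɛ] and [lofevɛsa], with a stem-final [ʃ] ~ [s] alternation.
But 'water' keeps [ʃ] in both environments ([fumoruʃɛ], [fumoruʃa]), so there is no rule changing /ʃ/ to [s] before the DIM suffix.
So /s/ is underlying, and a rule of palatalization before a front vowel — /k/ and /s/ become palato-alveolar [tʃ] and [ʃ] before a front vowel — gives [ʃ].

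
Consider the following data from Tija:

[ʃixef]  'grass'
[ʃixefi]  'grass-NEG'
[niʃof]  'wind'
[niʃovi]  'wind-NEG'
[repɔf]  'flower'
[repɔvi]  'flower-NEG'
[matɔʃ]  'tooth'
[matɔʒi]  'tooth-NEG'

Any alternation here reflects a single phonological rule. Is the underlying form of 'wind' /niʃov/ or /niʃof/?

In [niʃof] and [niʃovi] the final segment of 'wind' alternates: [f] ~ [v].
But 'grass' keeps [f] in both environments ([ʃixef], [ʃixefi]), so there is no rule changing /f/ to [v] before the NEG suffix.
So /v/ is underlying, and a rule of word-final obstruent devoicing — voiced obstruents become voiceless word-finally — gives [f].

/niʃov/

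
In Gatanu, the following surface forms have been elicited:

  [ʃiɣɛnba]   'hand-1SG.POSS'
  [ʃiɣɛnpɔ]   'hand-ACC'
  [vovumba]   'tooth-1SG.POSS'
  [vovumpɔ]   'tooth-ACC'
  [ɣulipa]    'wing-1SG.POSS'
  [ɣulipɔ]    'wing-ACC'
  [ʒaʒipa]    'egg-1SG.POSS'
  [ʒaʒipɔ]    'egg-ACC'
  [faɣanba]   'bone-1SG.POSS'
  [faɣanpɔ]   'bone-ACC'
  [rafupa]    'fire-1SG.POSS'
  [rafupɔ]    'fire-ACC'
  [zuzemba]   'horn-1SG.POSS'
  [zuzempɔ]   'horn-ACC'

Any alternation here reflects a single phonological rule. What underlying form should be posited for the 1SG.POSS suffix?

/-ba/

The 1SG.POSS suffix surfaces as [-ba] and [-pa], depending on the final segment of the stem.
The ACC suffix, which begins with [p], is invariant after every stem; so [p] is not altered by any rule here.
The 1SG.POSS suffix is therefore /-ba/ underlyingly, with post-vocalic devoicing: voiced stops become voiceless after a vowel.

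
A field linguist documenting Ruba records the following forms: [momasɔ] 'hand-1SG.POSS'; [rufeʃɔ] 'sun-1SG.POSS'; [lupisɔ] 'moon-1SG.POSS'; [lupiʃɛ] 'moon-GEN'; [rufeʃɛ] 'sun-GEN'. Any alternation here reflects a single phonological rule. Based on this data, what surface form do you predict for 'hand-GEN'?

[momaʃɛ]

'moon' shows [s] ~ [ʃ] at the end of the stem ([lupisɔ] vs [lupiʃɛ]).
If /ʃ/ were underlying and a rule turned it into [s] before the 1SG.POSS suffix, 'sun' would also alternate; but it has [ʃ] in both [rufeʃɔ] and [rufeʃɛ].
The underlying segment must be /s/; /s/ becomes palato-alveolar [ʃ] before a front vowel, yielding [ʃ] there.
From [momasɔ] the stem 'hand' is /momas/; before a front vowel this yields [momaʃɛ].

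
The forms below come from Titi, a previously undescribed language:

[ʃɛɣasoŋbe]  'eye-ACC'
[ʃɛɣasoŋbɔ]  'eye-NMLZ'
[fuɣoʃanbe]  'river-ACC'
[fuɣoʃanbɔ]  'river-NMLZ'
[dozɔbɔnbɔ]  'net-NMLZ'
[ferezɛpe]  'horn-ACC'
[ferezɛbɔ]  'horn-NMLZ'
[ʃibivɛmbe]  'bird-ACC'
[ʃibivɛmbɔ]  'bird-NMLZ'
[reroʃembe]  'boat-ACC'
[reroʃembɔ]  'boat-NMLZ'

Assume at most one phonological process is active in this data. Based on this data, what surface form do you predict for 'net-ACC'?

The ACC suffix surfaces as [-be] and [-pe], depending on the final segment of the stem.
The NMLZ suffix, which begins with [b], is invariant after every stem; so [b] is not altered by any rule here.
So the underlying form is /-pe/, and voiceless stops become voiced after a nasal.
After 'net', which ends in a nasal, the suffix surfaces as [-be], giving [dozɔbɔnbe].

[dozɔbɔnbe]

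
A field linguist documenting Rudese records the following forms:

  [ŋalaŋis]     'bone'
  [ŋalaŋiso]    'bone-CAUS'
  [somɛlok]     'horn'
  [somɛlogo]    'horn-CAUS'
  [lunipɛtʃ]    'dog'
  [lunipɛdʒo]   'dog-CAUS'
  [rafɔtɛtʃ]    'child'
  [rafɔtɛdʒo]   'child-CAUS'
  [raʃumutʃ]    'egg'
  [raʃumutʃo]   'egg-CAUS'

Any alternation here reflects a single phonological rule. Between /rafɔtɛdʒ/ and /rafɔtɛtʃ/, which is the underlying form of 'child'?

'child' shows [tʃ] ~ [dʒ] at the end of the stem ([rafɔtɛtʃ] vs [rafɔtɛdʒo]).
Compare 'egg', with invariant [tʃ] in [raʃumutʃ] and [raʃumutʃo]: an analysis with underlying /tʃ/ and a rule producing [dʒ] before the CAUS suffix would wrongly predict alternation here too.
The alternation reflects word-final obstruent devoicing: voiced obstruents become voiceless word-finally. /dʒ/ is underlying.

/rafɔtɛdʒ/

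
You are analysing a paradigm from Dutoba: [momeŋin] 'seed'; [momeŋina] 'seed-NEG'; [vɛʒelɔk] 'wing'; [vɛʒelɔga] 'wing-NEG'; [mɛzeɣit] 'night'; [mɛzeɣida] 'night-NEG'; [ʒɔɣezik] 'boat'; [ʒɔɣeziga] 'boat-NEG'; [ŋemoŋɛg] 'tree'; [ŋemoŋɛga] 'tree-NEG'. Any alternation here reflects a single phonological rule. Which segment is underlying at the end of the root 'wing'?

'wing' shows [k] ~ [g] at the end of the stem ([vɛʒelɔk] vs [vɛʒelɔga]).
Compare 'tree', with invariant [g] in [ŋemoŋɛg] and [ŋemoŋɛga]: an analysis with underlying /g/ and a rule producing [k] in isolation would wrongly predict alternation here too.
So /k/ is underlying, and a rule of intervocalic voicing — voiceless stops become voiced between vowels — gives [g].

/k/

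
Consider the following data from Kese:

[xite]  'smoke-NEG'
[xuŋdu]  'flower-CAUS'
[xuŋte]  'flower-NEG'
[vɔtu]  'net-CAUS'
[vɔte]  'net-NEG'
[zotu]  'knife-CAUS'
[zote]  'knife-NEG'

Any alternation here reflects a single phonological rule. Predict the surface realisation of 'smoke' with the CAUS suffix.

The CAUS morpheme has two allomorphs, [-du] and [-tu].
The NEG suffix, which begins with [t], is invariant after every stem; so [t] is not altered by any rule here.
The CAUS suffix is therefore /-du/ underlyingly, with post-vocalic devoicing: voiced stops become voiceless after a vowel.
After 'smoke', which ends in a vowel, the suffix surfaces as [-tu], giving [xitu].

[xitu]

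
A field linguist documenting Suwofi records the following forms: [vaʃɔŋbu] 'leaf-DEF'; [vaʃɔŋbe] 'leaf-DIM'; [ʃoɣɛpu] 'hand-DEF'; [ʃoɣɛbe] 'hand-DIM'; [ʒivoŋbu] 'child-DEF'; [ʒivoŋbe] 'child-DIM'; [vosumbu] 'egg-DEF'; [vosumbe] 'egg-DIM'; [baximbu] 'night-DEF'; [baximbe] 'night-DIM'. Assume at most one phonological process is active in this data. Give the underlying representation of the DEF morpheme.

/-pu/

The DEF morpheme has two allomorphs, [-bu] and [-pu].
By contrast the DIM suffix keeps its initial [b] throughout — that segment must be underlying.
So the underlying form is /-pu/, and voiceless stops become voiced after a nasal.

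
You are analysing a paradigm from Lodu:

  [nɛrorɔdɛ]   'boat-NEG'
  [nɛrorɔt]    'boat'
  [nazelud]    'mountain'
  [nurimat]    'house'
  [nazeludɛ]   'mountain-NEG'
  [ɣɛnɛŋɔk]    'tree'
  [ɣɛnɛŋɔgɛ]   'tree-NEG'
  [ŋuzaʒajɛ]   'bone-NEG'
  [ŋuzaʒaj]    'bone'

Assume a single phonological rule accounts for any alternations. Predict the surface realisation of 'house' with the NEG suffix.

[nurimadɛ]

The stem for 'boat' ends in [d] in [nɛrorɔdɛ] but [t] in [nɛrorɔt].
If /d/ were underlying and a rule turned it into [t] in isolation, 'mountain' would also alternate; but it has [d] in both [nazeludɛ] and [nazelud].
So /t/ is underlying, and a rule of intervocalic voicing — voiceless stops become voiced between vowels — gives [d].
The one attested form of 'house', [nurimat], shows underlying /nurimat/. Applying the same rule between vowels gives [nurimadɛ].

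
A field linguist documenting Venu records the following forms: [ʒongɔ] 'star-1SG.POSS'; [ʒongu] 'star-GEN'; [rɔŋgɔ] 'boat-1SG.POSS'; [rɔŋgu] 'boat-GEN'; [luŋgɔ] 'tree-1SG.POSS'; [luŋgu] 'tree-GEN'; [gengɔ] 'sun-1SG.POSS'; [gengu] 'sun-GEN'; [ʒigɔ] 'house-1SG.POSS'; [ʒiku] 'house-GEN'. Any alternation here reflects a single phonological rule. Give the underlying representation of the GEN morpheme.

The GEN morpheme has two allomorphs, [-gu] and [-ku].
The 1SG.POSS suffix, which begins with [g], is invariant after every stem; so [g] is not altered by any rule here.
So the underlying form is /-ku/, and voiceless stops become voiced after a nasal.

/-ku/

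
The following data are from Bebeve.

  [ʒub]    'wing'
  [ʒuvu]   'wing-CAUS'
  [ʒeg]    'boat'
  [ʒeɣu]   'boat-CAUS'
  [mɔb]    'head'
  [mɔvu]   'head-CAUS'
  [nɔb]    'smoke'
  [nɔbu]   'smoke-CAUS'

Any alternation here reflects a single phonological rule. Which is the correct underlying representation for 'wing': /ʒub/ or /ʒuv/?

The stem for 'wing' ends in [b] in [ʒub] but [v] in [ʒuvu].
If /b/ were underlying and a rule turned it into [v] before the CAUS suffix, 'smoke' would also alternate; but it has [b] in both [nɔb] and [nɔbu].
The underlying segment must be /v/; voiced fricatives become stops word-finally, yielding [b] there.

/ʒuv/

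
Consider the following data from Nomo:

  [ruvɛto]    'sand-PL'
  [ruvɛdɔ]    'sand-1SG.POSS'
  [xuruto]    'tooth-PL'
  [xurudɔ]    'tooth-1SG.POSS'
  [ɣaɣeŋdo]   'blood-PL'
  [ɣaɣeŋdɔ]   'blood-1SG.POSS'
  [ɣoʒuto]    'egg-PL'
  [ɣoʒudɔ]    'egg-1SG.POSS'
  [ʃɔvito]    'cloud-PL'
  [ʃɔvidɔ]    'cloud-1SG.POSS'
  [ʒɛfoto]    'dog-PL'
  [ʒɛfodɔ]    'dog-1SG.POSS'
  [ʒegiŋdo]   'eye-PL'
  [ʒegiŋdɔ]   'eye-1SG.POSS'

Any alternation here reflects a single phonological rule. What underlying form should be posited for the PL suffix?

/-to/

The PL suffix surfaces as [-do] and [-to], depending on the final segment of the stem.
By contrast the 1SG.POSS suffix keeps its initial [d] throughout — that segment must be underlying.
So the underlying form is /-to/, and voiceless stops become voiced after a nasal.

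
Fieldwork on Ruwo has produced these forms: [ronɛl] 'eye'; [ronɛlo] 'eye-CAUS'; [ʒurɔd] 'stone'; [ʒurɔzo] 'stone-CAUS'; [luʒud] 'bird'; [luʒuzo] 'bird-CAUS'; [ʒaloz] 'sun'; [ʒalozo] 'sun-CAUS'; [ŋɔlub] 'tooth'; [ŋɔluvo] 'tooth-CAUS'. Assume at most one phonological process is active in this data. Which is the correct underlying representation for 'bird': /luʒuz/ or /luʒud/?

The stem for 'bird' ends in [d] in [luʒud] but [z] in [luʒuzo].
The stem 'sun' ([ʒaloz], [ʒalozo]) shows [z] unchanged in both environments, so [z] cannot be basic with [d] derived in isolation.
So /d/ is underlying, and a rule of intervocalic spirantization — voiced stops become fricatives between vowels — gives [z].

/luʒud/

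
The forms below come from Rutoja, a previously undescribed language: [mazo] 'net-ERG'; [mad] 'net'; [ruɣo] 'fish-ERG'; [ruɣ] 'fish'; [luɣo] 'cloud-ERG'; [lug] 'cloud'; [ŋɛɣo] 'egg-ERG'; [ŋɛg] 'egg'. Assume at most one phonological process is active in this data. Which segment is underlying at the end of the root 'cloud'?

In [luɣo] and [lug] the final segment of 'cloud' alternates: [ɣ] ~ [g].
Compare 'fish', with invariant [ɣ] in [ruɣo] and [ruɣ]: an analysis with underlying /ɣ/ and a rule producing [g] in isolation would wrongly predict alternation here too.
So /g/ is underlying, and a rule of intervocalic spirantization — voiced stops become fricatives between vowels — gives [ɣ].

/g/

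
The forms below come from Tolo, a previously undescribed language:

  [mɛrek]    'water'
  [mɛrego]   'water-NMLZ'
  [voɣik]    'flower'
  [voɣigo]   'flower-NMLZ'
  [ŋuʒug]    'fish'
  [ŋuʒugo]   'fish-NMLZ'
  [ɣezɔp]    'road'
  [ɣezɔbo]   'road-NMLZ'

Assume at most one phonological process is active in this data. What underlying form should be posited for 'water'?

The root 'water' surfaces as [mɛrek] and [mɛrego], with a stem-final [k] ~ [g] alternation.
The stem 'fish' ([ŋuʒug], [ŋuʒugo]) shows [g] unchanged in both environments, so [g] cannot be basic with [k] derived in isolation.
Therefore /k/ is basic and [g] is derived by intervocalic voicing (voiceless stops become voiced between vowels).

/mɛrek/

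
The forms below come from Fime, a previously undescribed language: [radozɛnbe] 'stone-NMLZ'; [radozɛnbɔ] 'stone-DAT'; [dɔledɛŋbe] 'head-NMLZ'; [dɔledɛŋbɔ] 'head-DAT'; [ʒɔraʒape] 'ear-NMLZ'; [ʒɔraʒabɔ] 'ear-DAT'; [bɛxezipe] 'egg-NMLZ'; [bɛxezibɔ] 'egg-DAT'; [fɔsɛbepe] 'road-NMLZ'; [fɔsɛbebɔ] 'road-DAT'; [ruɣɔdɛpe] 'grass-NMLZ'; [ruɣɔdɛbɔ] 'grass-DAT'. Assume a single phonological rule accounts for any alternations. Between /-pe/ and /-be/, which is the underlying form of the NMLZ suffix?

/-pe/

The NMLZ morpheme has two allomorphs, [-be] and [-pe].
The DAT suffix, which begins with [b], is invariant after every stem; so [b] is not altered by any rule here.
So the underlying form is /-pe/, and voiceless stops become voiced after a nasal.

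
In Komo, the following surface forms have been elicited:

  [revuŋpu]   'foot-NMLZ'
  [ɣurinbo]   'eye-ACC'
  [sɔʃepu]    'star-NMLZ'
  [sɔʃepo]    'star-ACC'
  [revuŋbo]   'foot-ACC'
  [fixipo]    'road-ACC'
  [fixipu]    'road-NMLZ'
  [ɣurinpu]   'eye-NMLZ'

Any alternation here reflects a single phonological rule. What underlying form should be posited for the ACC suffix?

The ACC suffix surfaces as [-bo] and [-po], depending on the final segment of the stem.
The NMLZ suffix, which begins with [p], is invariant after every stem; so [p] is not altered by any rule here.
So the underlying form is /-bo/, and voiced stops become voiceless after a vowel.

/-bo/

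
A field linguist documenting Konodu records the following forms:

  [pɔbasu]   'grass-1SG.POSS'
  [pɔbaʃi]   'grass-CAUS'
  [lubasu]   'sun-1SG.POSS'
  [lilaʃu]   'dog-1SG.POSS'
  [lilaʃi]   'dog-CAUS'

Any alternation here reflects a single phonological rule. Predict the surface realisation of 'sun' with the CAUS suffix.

The stem for 'grass' ends in [s] in [pɔbasu] but [ʃ] in [pɔbaʃi].
If /ʃ/ were underlying and a rule turned it into [s] before the 1SG.POSS suffix, 'dog' would also alternate; but it has [ʃ] in both [lilaʃu] and [lilaʃi].
So /s/ is underlying, and a rule of palatalization before a front vowel — /s/ becomes palato-alveolar [ʃ] before a front vowel — gives [ʃ].
From [lubasu] the stem 'sun' is /lubas/; before a front vowel this yields [lubaʃi].

[lubaʃi]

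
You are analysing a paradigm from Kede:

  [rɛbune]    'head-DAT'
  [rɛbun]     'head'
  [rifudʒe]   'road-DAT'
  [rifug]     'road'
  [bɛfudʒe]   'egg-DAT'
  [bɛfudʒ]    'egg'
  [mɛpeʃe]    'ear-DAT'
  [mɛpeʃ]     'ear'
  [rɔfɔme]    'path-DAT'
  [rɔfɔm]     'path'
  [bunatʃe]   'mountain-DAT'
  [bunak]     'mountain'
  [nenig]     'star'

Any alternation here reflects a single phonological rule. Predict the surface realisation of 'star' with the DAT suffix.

The root 'road' surfaces as [rifudʒe] and [rifug], with a stem-final [dʒ] ~ [g] alternation.
Compare 'egg', with invariant [dʒ] in [bɛfudʒe] and [bɛfudʒ]: an analysis with underlying /dʒ/ and a rule producing [g] in isolation would wrongly predict alternation here too.
Therefore /g/ is basic and [dʒ] is derived by palatalization before a front vowel (/k/ and /g/ become palato-alveolar [tʃ] and [dʒ] before a front vowel).
From [nenig] the stem 'star' is /nenig/; before a front vowel this yields [nenidʒe].

[nenidʒe]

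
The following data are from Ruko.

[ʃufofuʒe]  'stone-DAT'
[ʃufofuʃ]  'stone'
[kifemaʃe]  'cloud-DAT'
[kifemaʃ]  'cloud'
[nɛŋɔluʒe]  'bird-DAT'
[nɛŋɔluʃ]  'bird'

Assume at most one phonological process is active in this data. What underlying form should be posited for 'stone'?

/ʃufofuʒ/

'stone' shows [ʒ] ~ [ʃ] at the end of the stem ([ʃufofuʒe] vs [ʃufofuʃ]).
But 'cloud' keeps [ʃ] in both environments ([kifemaʃe], [kifemaʃ]), so there is no rule changing /ʃ/ to [ʒ] before the DAT suffix.
The alternation reflects word-final obstruent devoicing: voiced obstruents become voiceless word-finally. /ʒ/ is underlying.
Hence 'stone' is /ʃufofuʒ/ underlyingly.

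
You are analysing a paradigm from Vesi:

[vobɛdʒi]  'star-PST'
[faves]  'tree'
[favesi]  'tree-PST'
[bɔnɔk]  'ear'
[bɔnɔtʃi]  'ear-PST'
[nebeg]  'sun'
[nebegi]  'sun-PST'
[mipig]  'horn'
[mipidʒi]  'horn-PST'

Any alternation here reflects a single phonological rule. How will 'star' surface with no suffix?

[vobɛg]

The stem for 'horn' ends in [g] in [mipig] but [dʒ] in [mipidʒi].
If /g/ were underlying and a rule turned it into [dʒ] before the PST suffix, 'sun' would also alternate; but it has [g] in both [nebeg] and [nebegi].
The underlying segment must be /dʒ/; palato-alveolar /tʃ/ and /dʒ/ become [k] and [g] when no front vowel follows, yielding [g] there.
The one attested form of 'star', [vobɛdʒi], shows underlying /vobɛdʒ/. Applying the same rule when no front vowel follows gives [vobɛg].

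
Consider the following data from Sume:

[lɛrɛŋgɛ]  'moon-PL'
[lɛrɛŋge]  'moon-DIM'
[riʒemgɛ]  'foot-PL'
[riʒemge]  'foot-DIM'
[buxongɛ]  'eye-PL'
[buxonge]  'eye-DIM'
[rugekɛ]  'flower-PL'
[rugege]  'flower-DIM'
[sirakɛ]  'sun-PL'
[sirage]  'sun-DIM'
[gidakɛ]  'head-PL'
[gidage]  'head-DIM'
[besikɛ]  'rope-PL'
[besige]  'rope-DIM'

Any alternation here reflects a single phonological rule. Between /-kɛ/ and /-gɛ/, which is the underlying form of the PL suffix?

The PL suffix surfaces as [-gɛ] and [-kɛ], depending on the final segment of the stem.
By contrast the DIM suffix keeps its initial [g] throughout — that segment must be underlying.
So the underlying form is /-kɛ/, and voiceless stops become voiced after a nasal.

/-kɛ/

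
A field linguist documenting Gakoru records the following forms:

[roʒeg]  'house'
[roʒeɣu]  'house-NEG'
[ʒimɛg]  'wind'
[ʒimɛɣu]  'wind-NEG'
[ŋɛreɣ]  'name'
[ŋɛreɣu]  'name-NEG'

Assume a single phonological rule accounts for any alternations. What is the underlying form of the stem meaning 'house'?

The root 'house' surfaces as [roʒeg] and [roʒeɣu], with a stem-final [g] ~ [ɣ] alternation.
The stem 'name' ([ŋɛreɣ], [ŋɛreɣu]) shows [ɣ] unchanged in both environments, so [ɣ] cannot be basic with [g] derived in isolation.
So /g/ is underlying, and a rule of intervocalic spirantization — voiced stops become fricatives between vowels — gives [ɣ].
Hence 'house' is /roʒeg/ underlyingly.

/roʒeg/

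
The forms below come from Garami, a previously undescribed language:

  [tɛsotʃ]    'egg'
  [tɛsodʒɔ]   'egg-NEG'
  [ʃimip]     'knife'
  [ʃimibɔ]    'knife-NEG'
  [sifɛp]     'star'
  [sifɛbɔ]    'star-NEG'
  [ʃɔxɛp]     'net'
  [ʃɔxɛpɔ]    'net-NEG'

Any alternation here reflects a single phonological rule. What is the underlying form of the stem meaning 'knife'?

/ʃimib/

The root 'knife' surfaces as [ʃimip] and [ʃimibɔ], with a stem-final [p] ~ [b] alternation.
Compare 'net', with invariant [p] in [ʃɔxɛp] and [ʃɔxɛpɔ]: an analysis with underlying /p/ and a rule producing [b] before the NEG suffix would wrongly predict alternation here too.
The underlying segment must be /b/; voiced obstruents become voiceless word-finally, yielding [p] there.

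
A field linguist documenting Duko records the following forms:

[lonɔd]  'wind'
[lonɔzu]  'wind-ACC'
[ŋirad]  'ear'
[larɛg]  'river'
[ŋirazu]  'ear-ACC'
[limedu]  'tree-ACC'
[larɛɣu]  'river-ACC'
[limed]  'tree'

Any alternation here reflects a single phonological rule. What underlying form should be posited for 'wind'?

/lonɔz/

The stem for 'wind' ends in [z] in [lonɔzu] but [d] in [lonɔd].
If /d/ were underlying and a rule turned it into [z] before the ACC suffix, 'tree' would also alternate; but it has [d] in both [limedu] and [limed].
So /z/ is underlying, and a rule of word-final hardening — voiced fricatives become stops word-finally — gives [d].
Hence 'wind' is /lonɔz/ underlyingly.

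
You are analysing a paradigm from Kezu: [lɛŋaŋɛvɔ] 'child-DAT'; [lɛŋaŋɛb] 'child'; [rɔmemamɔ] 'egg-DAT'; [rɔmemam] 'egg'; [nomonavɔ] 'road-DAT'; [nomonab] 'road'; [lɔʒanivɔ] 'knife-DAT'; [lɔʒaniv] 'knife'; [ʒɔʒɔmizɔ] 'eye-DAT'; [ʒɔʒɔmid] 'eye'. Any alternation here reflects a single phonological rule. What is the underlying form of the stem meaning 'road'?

/nomonab/

In [nomonavɔ] and [nomonab] the final segment of 'road' alternates: [v] ~ [b].
The stem 'knife' ([lɔʒanivɔ], [lɔʒaniv]) shows [v] unchanged in both environments, so [v] cannot be basic with [b] derived in isolation.
So /b/ is underlying, and a rule of intervocalic spirantization — voiced stops become fricatives between vowels — gives [v].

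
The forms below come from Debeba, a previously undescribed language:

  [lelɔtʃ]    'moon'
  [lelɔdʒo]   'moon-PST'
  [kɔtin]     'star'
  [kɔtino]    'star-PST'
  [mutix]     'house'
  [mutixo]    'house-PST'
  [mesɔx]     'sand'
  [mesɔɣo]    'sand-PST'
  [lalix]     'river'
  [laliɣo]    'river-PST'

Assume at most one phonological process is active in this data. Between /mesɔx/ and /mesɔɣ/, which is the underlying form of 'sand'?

/mesɔɣ/

In [mesɔx] and [mesɔɣo] the final segment of 'sand' alternates: [x] ~ [ɣ].
But 'house' keeps [x] in both environments ([mutix], [mutixo]), so there is no rule changing /x/ to [ɣ] before the PST suffix.
The underlying segment must be /ɣ/; voiced obstruents become voiceless word-finally, yielding [x] there.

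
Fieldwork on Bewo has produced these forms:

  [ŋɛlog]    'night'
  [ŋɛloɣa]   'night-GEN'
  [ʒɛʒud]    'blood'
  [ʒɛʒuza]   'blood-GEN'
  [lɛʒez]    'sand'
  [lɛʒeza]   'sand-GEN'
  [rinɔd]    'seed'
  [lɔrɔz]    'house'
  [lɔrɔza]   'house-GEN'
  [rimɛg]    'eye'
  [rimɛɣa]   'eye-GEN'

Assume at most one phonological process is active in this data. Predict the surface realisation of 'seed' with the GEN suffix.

[rinɔza]

'blood' shows [d] ~ [z] at the end of the stem ([ʒɛʒud] vs [ʒɛʒuza]).
Compare 'house', with invariant [z] in [lɔrɔz] and [lɔrɔza]: an analysis with underlying /z/ and a rule producing [d] in isolation would wrongly predict alternation here too.
The alternation reflects intervocalic spirantization: voiced stops become fricatives between vowels. /d/ is underlying.
From [rinɔd] the stem 'seed' is /rinɔd/; between vowels this yields [rinɔza].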